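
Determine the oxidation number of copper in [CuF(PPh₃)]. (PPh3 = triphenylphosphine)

+1

No counter-ion: the bracketed complex is neutral.
Ligand charges: 1×PPh3 neutral; 1×F = -1; sum -1.
Cu + (-1) = 0 ⇒ Cu is +1.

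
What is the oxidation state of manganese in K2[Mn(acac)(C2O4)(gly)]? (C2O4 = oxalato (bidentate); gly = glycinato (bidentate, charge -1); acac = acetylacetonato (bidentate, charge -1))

+2

2 potassium outside the brackets (+1 each) → the complex ion is 2−.
Ligand charges: 1×C2O4 = -2; 1×gly = -1; 1×acac = -1; sum -4.
Mn + (-4) = 2− ⇒ Mn is +2.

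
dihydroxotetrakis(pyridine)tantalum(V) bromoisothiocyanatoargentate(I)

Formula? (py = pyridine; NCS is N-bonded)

Cation [Ta…]: ligand charges -2, Ta(V) ⇒ ion charge 3+.
Anion [Ag…]: ligand charges -2, Ag(I) ⇒ ion charge 1−.
One 3+ cation requires 3 of the 1− anion.

[Ta(OH)2(py)4][AgBr(NCS)]3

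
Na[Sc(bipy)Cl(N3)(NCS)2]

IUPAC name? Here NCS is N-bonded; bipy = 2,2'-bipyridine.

sodium azido(2,2'-bipyridine)chlorodiisothiocyanatoscandate(III)

The 1 sodium counter-ion carries a total charge of +1, so each complex ion is 1−.
Ligand charges: 2×isothiocyanato (-1 each), 1×2,2'-bipyridine (neutral), 1×chloro (-1 each), 1×azido (-1 each); total -4. So Sc + (-4) = 1−, giving Sc = +3.
Ligands are named alphabetically: azido before bipyridine before chloro before isothiocyanato.
The complex ion is anionic, so scandium takes the -ate form scandate(III).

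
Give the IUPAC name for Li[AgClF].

lithium chlorofluoroargentate(I)

The 1 lithium counter-ion carries a total charge of +1, so each complex ion is 1−.
Ligand charges: 1×chloro (-1 each), 1×fluoro (-1 each); total -2. So Ag + (-2) = 1−, giving Ag = +1.
Ligands are named alphabetically: chloro before fluoro.
The complex ion is anionic, so silver takes the -ate form argentate(I).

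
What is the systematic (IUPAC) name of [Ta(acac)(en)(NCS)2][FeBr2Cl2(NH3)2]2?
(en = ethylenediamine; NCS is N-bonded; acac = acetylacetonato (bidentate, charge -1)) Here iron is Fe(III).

Both ions are complex: the cation is named first with the plain metal name, the anion second with the -ate form; each ion's ligands are alphabetised independently.
Fe is given as +3; the anion's ligand charges sum to -4, so the complex anion is 1−.
With 2 anions per cation, the cation must be 2×1 = 2+.
Cation: ligand charges sum to -3; for the ion to be 2+, Ta = +5.

(acetylacetonato)(ethylenediamine)diisothiocyanatotantalum(V) diamminedibromodichloroferrate(III)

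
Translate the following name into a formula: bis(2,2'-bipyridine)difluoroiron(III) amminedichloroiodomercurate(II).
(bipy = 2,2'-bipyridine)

[Fe(bipy)2F2][HgCl2I(NH3)]

Cation [Fe…]: ligand charges -2, Fe(III) ⇒ ion charge 1+.
Anion [Hg…]: ligand charges -3, Hg(II) ⇒ ion charge 1−.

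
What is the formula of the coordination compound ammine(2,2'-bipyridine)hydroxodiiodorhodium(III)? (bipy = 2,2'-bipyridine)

[Rh(bipy)I2(NH3)(OH)]

Ligands: 1 2,2'-bipyridine (bipy, neutral), 1 ammine (NH3, neutral), 2 iodo (I, -1), 1 hydroxo (OH, -1). Ligand charge sum = -3.
With Rh in oxidation state +3, the complex ion is [Rh...].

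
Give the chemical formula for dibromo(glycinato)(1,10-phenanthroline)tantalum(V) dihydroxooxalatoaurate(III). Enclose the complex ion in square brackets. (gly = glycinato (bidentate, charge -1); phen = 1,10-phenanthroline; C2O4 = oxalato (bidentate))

[TaBr2(gly)(phen)][Au(C2O4)(OH)2]2

Cation [Ta…]: ligand charges -3, Ta(V) ⇒ ion charge 2+.
Anion [Au…]: ligand charges -4, Au(III) ⇒ ion charge 1−.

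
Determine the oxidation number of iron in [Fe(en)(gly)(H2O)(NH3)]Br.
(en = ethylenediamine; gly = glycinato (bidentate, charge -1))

1 bromide outside the brackets (-1 each) → the complex ion is 1+.
Ligand charges: 1×en neutral; 1×NH3 neutral; 1×H2O neutral; 1×gly = -1; sum -1.
Fe + (-1) = 1+ ⇒ Fe is +2.

+2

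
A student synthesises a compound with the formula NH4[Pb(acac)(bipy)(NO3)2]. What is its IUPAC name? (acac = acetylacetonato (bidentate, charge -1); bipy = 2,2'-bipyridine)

ammonium (acetylacetonato)(2,2'-bipyridine)dinitratoplumbate(II)

The 1 ammonium counter-ion carries a total charge of +1, so each complex ion is 1−.
Ligand charges: 1×acetylacetonato (-1 each), 1×2,2'-bipyridine (neutral), 2×nitrato (-1 each); total -3. So Pb + (-3) = 1−, giving Pb = +2.
The complex ion is anionic, so lead takes the -ate form plumbate(II).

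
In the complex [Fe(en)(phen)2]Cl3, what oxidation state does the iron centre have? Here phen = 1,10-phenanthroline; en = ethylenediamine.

+3

3 chloride outside the brackets (-1 each) → the complex ion is 3+.
Ligand charges: 2×phen neutral; 1×en neutral; sum 0.
Fe + (0) = 3+ ⇒ Fe is +3.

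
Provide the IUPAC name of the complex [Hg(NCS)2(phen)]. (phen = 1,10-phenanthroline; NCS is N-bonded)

There is no counter-ion, so the complex is neutral overall.
Ligand charges: 1×1,10-phenanthroline (neutral), 2×isothiocyanato (-1 each); total -2. So Hg + (-2) = 0, giving Hg = +2.
Ligands are named alphabetically: isothiocyanato before phenanthroline.

diisothiocyanato(1,10-phenanthroline)mercury(II)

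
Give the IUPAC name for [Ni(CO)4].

There is no counter-ion, so the complex is neutral overall.
Ligand charges: 4×carbonyl (neutral); total 0. So Ni + (0) = 0, giving Ni = 0.

tetracarbonylnickel(0)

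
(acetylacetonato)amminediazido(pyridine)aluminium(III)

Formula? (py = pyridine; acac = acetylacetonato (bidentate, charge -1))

[Al(acac)(N3)2(NH3)(py)]

Ligands: 1 pyridine (py, neutral), 1 acetylacetonato (acac, -1), 1 ammine (NH3, neutral), 2 azido (N3, -1). Ligand charge sum = -3.
With Al in oxidation state +3, the complex ion is [Al...].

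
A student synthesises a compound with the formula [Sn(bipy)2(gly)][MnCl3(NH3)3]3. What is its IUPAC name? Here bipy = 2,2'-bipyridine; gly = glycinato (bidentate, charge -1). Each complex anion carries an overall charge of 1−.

bis(2,2'-bipyridine)(glycinato)tin(IV) triamminetrichloromanganate(II)

Both ions are complex: the cation is named first with the plain metal name, the anion second with the -ate form; each ion's ligands are alphabetised independently.
The complex anion is given as 1−; its ligand charges sum to -3, so Mn = +2.
With 3 anions per cation, the cation must be 3×1 = 3+.
Cation: ligand charges sum to -1; for the ion to be 3+, Sn = +4.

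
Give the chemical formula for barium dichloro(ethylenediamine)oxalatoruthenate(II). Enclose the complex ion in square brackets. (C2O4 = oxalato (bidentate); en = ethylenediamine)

Ligands: 1 oxalato (C2O4, -2), 1 ethylenediamine (en, neutral), 2 chloro (Cl, -1). Ligand charge sum = -4.
Charge balance with barium (+2) requires 1 complex ion per 1 barium.

Ba[Ru(C2O4)Cl2(en)]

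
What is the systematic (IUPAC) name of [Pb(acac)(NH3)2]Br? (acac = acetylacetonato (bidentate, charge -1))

(acetylacetonato)diamminelead(II) bromide

The 1 bromide counter-ion carries a total charge of -1, so each complex ion is 1+.
Ligand charges: 2×ammine (neutral), 1×acetylacetonato (-1 each); total -1. So Pb + (-1) = 1+, giving Pb = +2.
Ligands are named alphabetically: acetylacetonato before ammine.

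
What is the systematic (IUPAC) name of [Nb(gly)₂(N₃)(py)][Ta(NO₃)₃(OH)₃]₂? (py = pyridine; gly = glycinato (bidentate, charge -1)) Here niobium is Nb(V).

azidobis(glycinato)(pyridine)niobium(V) trihydroxotrinitratotantalate(V)

Both ions are complex: the cation is named first with the plain metal name, the anion second with the -ate form; each ion's ligands are alphabetised independently.
Nb is given as +5; the cation's ligand charges sum to -3, so the complex cation is 2+.
With 2 anions per cation, each anion must be 2/2 = 1−.
Anion: ligand charges sum to -6; for the ion to be 1−, Ta = +5.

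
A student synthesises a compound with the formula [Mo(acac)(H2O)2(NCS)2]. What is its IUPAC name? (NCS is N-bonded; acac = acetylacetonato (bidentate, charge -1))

(acetylacetonato)diaquadiisothiocyanatomolybdenum(III)

There is no counter-ion, so the complex is neutral overall.
Ligand charges: 2×isothiocyanato (-1 each), 2×aqua (neutral), 1×acetylacetonato (-1 each); total -3. So Mo + (-3) = 0, giving Mo = +3.
Ligands are named alphabetically: acetylacetonato before aqua before isothiocyanato.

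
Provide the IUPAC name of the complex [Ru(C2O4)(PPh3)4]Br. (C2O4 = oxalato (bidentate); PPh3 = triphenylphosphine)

oxalatotetrakis(triphenylphosphine)ruthenium(III) bromide

The 1 bromide counter-ion carries a total charge of -1, so each complex ion is 1+.
Ligand charges: 1×oxalato (-2 each), 4×triphenylphosphine (neutral); total -2. So Ru + (-2) = 1+, giving Ru = +3.
Ligands are named alphabetically: oxalato before triphenylphosphine.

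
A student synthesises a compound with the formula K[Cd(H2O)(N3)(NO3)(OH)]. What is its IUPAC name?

The 1 potassium counter-ion carries a total charge of +1, so each complex ion is 1−.
Ligand charges: 1×hydroxo (-1 each), 1×azido (-1 each), 1×nitrato (-1 each), 1×aqua (neutral); total -3. So Cd + (-3) = 1−, giving Cd = +2.
The complex ion is anionic, so cadmium takes the -ate form cadmate(II).

potassium aquaazidohydroxonitratocadmate(II)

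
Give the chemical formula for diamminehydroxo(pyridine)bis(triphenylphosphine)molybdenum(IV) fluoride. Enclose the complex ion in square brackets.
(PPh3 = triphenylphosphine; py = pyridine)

Ligands: 2 triphenylphosphine (PPh3, neutral), 1 pyridine (py, neutral), 2 ammine (NH3, neutral), 1 hydroxo (OH, -1). Ligand charge sum = -1.
With Mo in oxidation state +4, the complex ion is [Mo...]^3+.
Charge balance with fluoride (-1) requires 1 complex ion per 3 fluoride.

[Mo(NH3)2(OH)(PPh3)2(py)]F3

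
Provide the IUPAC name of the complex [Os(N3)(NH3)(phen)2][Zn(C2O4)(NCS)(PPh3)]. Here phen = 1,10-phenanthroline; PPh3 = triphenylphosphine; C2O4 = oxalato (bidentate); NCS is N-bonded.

ammineazidobis(1,10-phenanthroline)osmium(II) isothiocyanatooxalato(triphenylphosphine)zincate(II)

Both ions are complex: the cation is named first with the plain metal name, the anion second with the -ate form; each ion's ligands are alphabetised independently.
Zinc is always +2 in its complexes; the anion's ligand charges sum to -3, so the complex anion is 1−.
A 1:1 salt means the cation carries the equal and opposite charge, 1+.
Cation: ligand charges sum to -1; for the ion to be 1+, Os = +2.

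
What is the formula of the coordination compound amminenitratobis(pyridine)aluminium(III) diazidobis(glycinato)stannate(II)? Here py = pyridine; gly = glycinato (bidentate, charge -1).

[Al(NH3)(NO3)(py)2][Sn(gly)2(N3)2]

Cation [Al…]: ligand charges -1, Al(III) ⇒ ion charge 2+.
Anion [Sn…]: ligand charges -4, Sn(II) ⇒ ion charge 2−.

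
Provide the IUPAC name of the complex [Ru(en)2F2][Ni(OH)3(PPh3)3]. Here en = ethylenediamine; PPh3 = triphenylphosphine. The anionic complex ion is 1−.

The complex anion is given as 1−; its ligand charges sum to -3, so Ni = +2.
A 1:1 salt means the cation carries the equal and opposite charge, 1+.
Cation: ligand charges sum to -2; for the ion to be 1+, Ru = +3.

bis(ethylenediamine)difluororuthenium(III) trihydroxotris(triphenylphosphine)nickelate(II)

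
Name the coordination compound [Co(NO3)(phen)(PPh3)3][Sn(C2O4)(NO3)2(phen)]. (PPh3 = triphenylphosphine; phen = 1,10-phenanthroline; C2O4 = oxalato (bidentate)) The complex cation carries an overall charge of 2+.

Both ions are complex: the cation is named first with the plain metal name, the anion second with the -ate form; each ion's ligands are alphabetised independently.
The complex cation is given as 2+; its ligand charges sum to -1, so Co = +3.
A 1:1 salt means the anion carries the equal and opposite charge, 2−.
Anion: ligand charges sum to -4; for the ion to be 2−, Sn = +2.

nitrato(1,10-phenanthroline)tris(triphenylphosphine)cobalt(III) dinitratooxalato(1,10-phenanthroline)stannate(II)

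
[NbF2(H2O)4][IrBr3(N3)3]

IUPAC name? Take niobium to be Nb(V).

Both ions are complex: the cation is named first with the plain metal name, the anion second with the -ate form; each ion's ligands are alphabetised independently.
Nb is given as +5; the cation's ligand charges sum to -2, so the complex cation is 3+.
A 1:1 salt means the anion carries the equal and opposite charge, 3−.
Anion: ligand charges sum to -6; for the ion to be 3−, Ir = +3.

tetraaquadifluoroniobium(V) triazidotribromoiridate(III)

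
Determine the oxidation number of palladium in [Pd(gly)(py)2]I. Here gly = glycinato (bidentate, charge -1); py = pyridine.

+2

1 iodide outside the brackets (-1 each) → the complex ion is 1+.
Ligand charges: 1×gly = -1; 2×py neutral; sum -1.
Pd + (-1) = 1+ ⇒ Pd is +2.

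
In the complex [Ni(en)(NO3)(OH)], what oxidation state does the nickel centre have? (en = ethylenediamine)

+2

No counter-ion: the bracketed complex is neutral.
Ligand charges: 1×en neutral; 1×OH = -1; 1×NO3 = -1; sum -2.
Ni + (-2) = 0 ⇒ Ni is +2.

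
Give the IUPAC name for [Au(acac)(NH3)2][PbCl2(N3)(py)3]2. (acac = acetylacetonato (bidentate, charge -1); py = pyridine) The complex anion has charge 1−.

(acetylacetonato)diamminegold(III) azidodichlorotris(pyridine)plumbate(II)

The complex anion is given as 1−; its ligand charges sum to -3, so Pb = +2.
With 2 anions per cation, the cation must be 2×1 = 2+.
Cation: ligand charges sum to -1; for the ion to be 2+, Au = +3.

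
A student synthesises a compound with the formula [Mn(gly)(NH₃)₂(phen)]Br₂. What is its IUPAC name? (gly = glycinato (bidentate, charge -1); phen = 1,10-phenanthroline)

diammine(glycinato)(1,10-phenanthroline)manganese(III) bromide

The 2 bromide counter-ions carry a total charge of -2, so each complex ion is 2+.
Ligand charges: 1×glycinato (-1 each), 1×1,10-phenanthroline (neutral), 2×ammine (neutral); total -1. So Mn + (-1) = 2+, giving Mn = +3.
Ligands are named alphabetically: ammine before glycinato before phenanthroline.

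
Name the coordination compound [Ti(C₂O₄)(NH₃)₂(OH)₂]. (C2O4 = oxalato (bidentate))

diamminedihydroxooxalatotitanium(IV)

There is no counter-ion, so the complex is neutral overall.
Ligand charges: 2×ammine (neutral), 2×hydroxo (-1 each), 1×oxalato (-2 each); total -4. So Ti + (-4) = 0, giving Ti = +4.
Ligands are named alphabetically: ammine before hydroxo before oxalato.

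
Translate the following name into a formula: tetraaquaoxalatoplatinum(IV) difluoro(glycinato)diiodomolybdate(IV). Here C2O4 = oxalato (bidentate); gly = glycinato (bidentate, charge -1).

[Pt(C2O4)(H2O)4][MoF2(gly)I2]2

Cation [Pt…]: ligand charges -2, Pt(IV) ⇒ ion charge 2+.
Anion [Mo…]: ligand charges -5, Mo(IV) ⇒ ion charge 1−.
One 2+ cation requires 2 of the 1− anion.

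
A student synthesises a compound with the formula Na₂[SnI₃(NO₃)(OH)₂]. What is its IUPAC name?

sodium dihydroxotriiodonitratostannate(IV)

The 2 sodium counter-ions carry a total charge of +2, so each complex ion is 2−.
Ligand charges: 1×nitrato (-1 each), 3×iodo (-1 each), 2×hydroxo (-1 each); total -6. So Sn + (-6) = 2−, giving Sn = +4.
Ligands are named alphabetically: hydroxo before iodo before nitrato.
The complex ion is anionic, so tin takes the -ate form stannate(IV).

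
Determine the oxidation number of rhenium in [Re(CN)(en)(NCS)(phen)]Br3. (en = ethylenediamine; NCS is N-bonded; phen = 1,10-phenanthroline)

+5

3 bromide outside the brackets (-1 each) → the complex ion is 3+.
Ligand charges: 1×en neutral; 1×CN = -1; 1×NCS = -1; 1×phen neutral; sum -2.
Re + (-2) = 3+ ⇒ Re is +5.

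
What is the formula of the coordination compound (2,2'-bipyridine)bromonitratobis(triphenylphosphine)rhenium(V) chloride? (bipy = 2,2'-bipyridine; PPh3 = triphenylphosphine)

[Re(bipy)Br(NO3)(PPh3)2]Cl3

Ligands: 1 nitrato (NO3, -1), 1 2,2'-bipyridine (bipy, neutral), 2 triphenylphosphine (PPh3, neutral), 1 bromo (Br, -1). Ligand charge sum = -2.
With Re in oxidation state +5, the complex ion is [Re...]^3+.
Charge balance with chloride (-1) requires 1 complex ion per 3 chloride.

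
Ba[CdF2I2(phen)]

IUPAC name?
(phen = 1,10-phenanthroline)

The 1 barium counter-ion carries a total charge of +2, so each complex ion is 2−.
Ligand charges: 1×1,10-phenanthroline (neutral), 2×fluoro (-1 each), 2×iodo (-1 each); total -4. So Cd + (-4) = 2−, giving Cd = +2.
Ligands are named alphabetically: fluoro before iodo before phenanthroline.
The complex ion is anionic, so cadmium takes the -ate form cadmate(II).

barium difluorodiiodo(1,10-phenanthroline)cadmate(II)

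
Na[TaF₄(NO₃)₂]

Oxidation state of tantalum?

1 sodium outside the brackets (+1 each) → the complex ion is 1−.
Ligand charges: 2×NO3 = -2; 4×F = -4; sum -6.
Ta + (-6) = 1− ⇒ Ta is +5.

+5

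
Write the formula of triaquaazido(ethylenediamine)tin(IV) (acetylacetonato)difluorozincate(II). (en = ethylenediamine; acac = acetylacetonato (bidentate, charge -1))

Cation [Sn…]: ligand charges -1, Sn(IV) ⇒ ion charge 3+.
Anion [Zn…]: ligand charges -3, Zn(II) ⇒ ion charge 1−.
One 3+ cation requires 3 of the 1− anion.

[Sn(en)(H2O)3(N3)][Zn(acac)F2]3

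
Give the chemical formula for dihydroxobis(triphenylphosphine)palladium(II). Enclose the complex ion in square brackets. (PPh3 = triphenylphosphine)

[Pd(OH)2(PPh3)2]

Ligands: 2 hydroxo (OH, -1), 2 triphenylphosphine (PPh3, neutral). Ligand charge sum = -2.
With Pd in oxidation state +2, the complex ion is [Pd...].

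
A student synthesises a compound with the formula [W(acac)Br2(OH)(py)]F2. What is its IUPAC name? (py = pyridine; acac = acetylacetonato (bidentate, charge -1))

The 2 fluoride counter-ions carry a total charge of -2, so each complex ion is 2+.
Ligand charges: 1×hydroxo (-1 each), 1×pyridine (neutral), 1×acetylacetonato (-1 each), 2×bromo (-1 each); total -4. So W + (-4) = 2+, giving W = +6.
Ligands are named alphabetically: acetylacetonato before bromo before hydroxo before pyridine.

(acetylacetonato)dibromohydroxo(pyridine)tungsten(VI) fluoride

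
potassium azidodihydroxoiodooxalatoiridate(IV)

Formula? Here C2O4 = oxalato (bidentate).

K2[Ir(C2O4)I(N3)(OH)2]

Ligands: 1 iodo (I, -1), 2 hydroxo (OH, -1), 1 oxalato (C2O4, -2), 1 azido (N3, -1). Ligand charge sum = -6.
With Ir in oxidation state +4, the complex ion is [Ir...]^2−.
Charge balance with potassium (+1) requires 1 complex ion per 2 potassium.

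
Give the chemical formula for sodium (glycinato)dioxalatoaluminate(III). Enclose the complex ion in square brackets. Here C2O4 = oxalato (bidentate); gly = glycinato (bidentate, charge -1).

Na2[Al(C2O4)2(gly)]

Ligands: 2 oxalato (C2O4, -2), 1 glycinato (gly, -1). Ligand charge sum = -5.
Charge balance with sodium (+1) requires 1 complex ion per 2 sodium.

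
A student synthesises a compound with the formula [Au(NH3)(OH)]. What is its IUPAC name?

There is no counter-ion, so the complex is neutral overall.
Ligand charges: 1×hydroxo (-1 each), 1×ammine (neutral); total -1. So Au + (-1) = 0, giving Au = +1.
Ligands are named alphabetically: ammine before hydroxo.

amminehydroxogold(I)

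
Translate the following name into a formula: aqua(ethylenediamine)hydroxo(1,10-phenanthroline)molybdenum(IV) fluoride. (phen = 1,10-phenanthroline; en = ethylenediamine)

[Mo(en)(H2O)(OH)(phen)]F3

Ligands: 1 1,10-phenanthroline (phen, neutral), 1 aqua (H2O, neutral), 1 ethylenediamine (en, neutral), 1 hydroxo (OH, -1). Ligand charge sum = -1.
With Mo in oxidation state +4, the complex ion is [Mo...]^3+.
Charge balance with fluoride (-1) requires 1 complex ion per 3 fluoride.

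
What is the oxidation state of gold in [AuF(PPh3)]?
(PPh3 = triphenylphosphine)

+1

No counter-ion: the bracketed complex is neutral.
Ligand charges: 1×F = -1; 1×PPh3 neutral; sum -1.
Au + (-1) = 0 ⇒ Au is +1.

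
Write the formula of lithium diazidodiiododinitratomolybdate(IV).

Ligands: 2 azido (N3, -1), 2 iodo (I, -1), 2 nitrato (NO3, -1). Ligand charge sum = -6.
Charge balance with lithium (+1) requires 1 complex ion per 2 lithium.

Li2[MoI2(N3)2(NO3)2]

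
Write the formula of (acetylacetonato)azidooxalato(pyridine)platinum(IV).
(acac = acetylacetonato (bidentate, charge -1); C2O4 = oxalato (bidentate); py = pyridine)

Ligands: 1 acetylacetonato (acac, -1), 1 oxalato (C2O4, -2), 1 pyridine (py, neutral), 1 azido (N3, -1). Ligand charge sum = -4.
With Pt in oxidation state +4, the complex ion is [Pt...].

[Pt(acac)(C2O4)(N3)(py)]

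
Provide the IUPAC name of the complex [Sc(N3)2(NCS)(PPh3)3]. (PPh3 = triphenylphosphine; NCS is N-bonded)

There is no counter-ion, so the complex is neutral overall.
Ligand charges: 3×triphenylphosphine (neutral), 1×isothiocyanato (-1 each), 2×azido (-1 each); total -3. So Sc + (-3) = 0, giving Sc = +3.
Ligands are named alphabetically: azido before isothiocyanato before triphenylphosphine.

diazidoisothiocyanatotris(triphenylphosphine)scandium(III)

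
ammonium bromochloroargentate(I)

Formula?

Ligands: 1 chloro (Cl, -1), 1 bromo (Br, -1). Ligand charge sum = -2.
With Ag in oxidation state +1, the complex ion is [Ag...]^1−.
Charge balance with ammonium (+1) requires 1 complex ion per 1 ammonium.

NH4[AgBrCl]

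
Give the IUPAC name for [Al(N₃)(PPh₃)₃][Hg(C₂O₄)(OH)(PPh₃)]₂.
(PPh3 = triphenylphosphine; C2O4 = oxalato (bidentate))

azidotris(triphenylphosphine)aluminium(III) hydroxooxalato(triphenylphosphine)mercurate(II)

Both ions are complex: the cation is named first with the plain metal name, the anion second with the -ate form; each ion's ligands are alphabetised independently.
Aluminium is always +3 in its complexes; the cation's ligand charges sum to -1, so the complex cation is 2+.
With 2 anions per cation, each anion must be 2/2 = 1−.
Anion: ligand charges sum to -3; for the ion to be 1−, Hg = +2.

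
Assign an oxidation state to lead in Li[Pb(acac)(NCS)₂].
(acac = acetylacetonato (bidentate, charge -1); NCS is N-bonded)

+2

1 lithium outside the brackets (+1 each) → the complex ion is 1−.
Ligand charges: 1×acac = -1; 2×NCS = -2; sum -3.
Pb + (-3) = 1− ⇒ Pb is +2.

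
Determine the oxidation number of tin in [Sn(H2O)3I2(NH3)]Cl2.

2 chloride outside the brackets (-1 each) → the complex ion is 2+.
Ligand charges: 2×I = -2; 3×H2O neutral; 1×NH3 neutral; sum -2.
Sn + (-2) = 2+ ⇒ Sn is +4.

+4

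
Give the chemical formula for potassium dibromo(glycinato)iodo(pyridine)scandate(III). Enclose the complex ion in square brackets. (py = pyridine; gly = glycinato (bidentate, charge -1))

Ligands: 1 pyridine (py, neutral), 1 iodo (I, -1), 2 bromo (Br, -1), 1 glycinato (gly, -1). Ligand charge sum = -4.
Charge balance with potassium (+1) requires 1 complex ion per 1 potassium.

K[ScBr2(gly)I(py)]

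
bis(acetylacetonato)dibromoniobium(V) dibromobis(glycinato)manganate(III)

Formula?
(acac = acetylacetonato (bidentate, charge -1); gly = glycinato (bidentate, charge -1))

Cation [Nb…]: ligand charges -4, Nb(V) ⇒ ion charge 1+.
Anion [Mn…]: ligand charges -4, Mn(III) ⇒ ion charge 1−.
One 1+ cation balances one 1− anion.

[Nb(acac)2Br2][MnBr2(gly)2]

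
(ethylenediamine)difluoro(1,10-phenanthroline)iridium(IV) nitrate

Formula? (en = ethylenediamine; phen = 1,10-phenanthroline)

Ligands: 1 ethylenediamine (en, neutral), 2 fluoro (F, -1), 1 1,10-phenanthroline (phen, neutral). Ligand charge sum = -2.
With Ir in oxidation state +4, the complex ion is [Ir...]^2+.
Charge balance with nitrate (-1) requires 1 complex ion per 2 nitrate.

[Ir(en)F2(phen)](NO3)2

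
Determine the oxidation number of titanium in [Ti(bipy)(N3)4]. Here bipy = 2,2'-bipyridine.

+4

No counter-ion: the bracketed complex is neutral.
Ligand charges: 4×N3 = -4; 1×bipy neutral; sum -4.
Ti + (-4) = 0 ⇒ Ti is +4.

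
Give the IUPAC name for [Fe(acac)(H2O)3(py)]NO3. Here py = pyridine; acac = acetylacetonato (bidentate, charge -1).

The 1 nitrate counter-ion carries a total charge of -1, so each complex ion is 1+.
Ligand charges: 1×pyridine (neutral), 1×acetylacetonato (-1 each), 3×aqua (neutral); total -1. So Fe + (-1) = 1+, giving Fe = +2.
Ligands are named alphabetically: acetylacetonato before aqua before pyridine.

(acetylacetonato)triaqua(pyridine)iron(II) nitrate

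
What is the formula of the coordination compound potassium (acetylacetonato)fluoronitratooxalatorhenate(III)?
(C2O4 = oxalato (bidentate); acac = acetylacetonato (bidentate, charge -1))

K2[Re(acac)(C2O4)F(NO3)]

Ligands: 1 oxalato (C2O4, -2), 1 fluoro (F, -1), 1 nitrato (NO3, -1), 1 acetylacetonato (acac, -1). Ligand charge sum = -5.
With Re in oxidation state +3, the complex ion is [Re...]^2−.
Charge balance with potassium (+1) requires 1 complex ion per 2 potassium.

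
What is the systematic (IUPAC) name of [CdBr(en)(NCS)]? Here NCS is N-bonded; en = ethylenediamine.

There is no counter-ion, so the complex is neutral overall.
Ligand charges: 1×isothiocyanato (-1 each), 1×ethylenediamine (neutral), 1×bromo (-1 each); total -2. So Cd + (-2) = 0, giving Cd = +2.
Ligands are named alphabetically: bromo before ethylenediamine before isothiocyanato.

bromo(ethylenediamine)isothiocyanatocadmium(II)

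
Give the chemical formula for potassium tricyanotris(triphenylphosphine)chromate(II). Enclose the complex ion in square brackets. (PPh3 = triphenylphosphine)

Ligands: 3 triphenylphosphine (PPh3, neutral), 3 cyano (CN, -1). Ligand charge sum = -3.
With Cr in oxidation state +2, the complex ion is [Cr...]^1−.
Charge balance with potassium (+1) requires 1 complex ion per 1 potassium.

K[Cr(CN)3(PPh3)3]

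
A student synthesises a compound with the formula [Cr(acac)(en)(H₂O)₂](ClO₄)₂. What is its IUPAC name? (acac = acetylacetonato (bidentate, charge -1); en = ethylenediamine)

The 2 perchlorate counter-ions carry a total charge of -2, so each complex ion is 2+.
Ligand charges: 1×acetylacetonato (-1 each), 1×ethylenediamine (neutral), 2×aqua (neutral); total -1. So Cr + (-1) = 2+, giving Cr = +3.
Ligands are named alphabetically: acetylacetonato before aqua before ethylenediamine.

(acetylacetonato)diaqua(ethylenediamine)chromium(III) perchlorate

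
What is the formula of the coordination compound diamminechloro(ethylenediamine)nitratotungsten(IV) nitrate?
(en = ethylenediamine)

[WCl(en)(NH3)2(NO3)](NO3)2

Ligands: 1 ethylenediamine (en, neutral), 1 nitrato (NO3, -1), 1 chloro (Cl, -1), 2 ammine (NH3, neutral). Ligand charge sum = -2.
Charge balance with nitrate (-1) requires 1 complex ion per 2 nitrate.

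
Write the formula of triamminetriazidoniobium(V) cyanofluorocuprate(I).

Cation [Nb…]: ligand charges -3, Nb(V) ⇒ ion charge 2+.
Anion [Cu…]: ligand charges -2, Cu(I) ⇒ ion charge 1−.

[Nb(N3)3(NH3)3][Cu(CN)F]2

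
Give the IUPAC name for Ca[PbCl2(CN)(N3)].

calcium azidodichlorocyanoplumbate(II)

The 1 calcium counter-ion carries a total charge of +2, so each complex ion is 2−.
Ligand charges: 1×azido (-1 each), 1×cyano (-1 each), 2×chloro (-1 each); total -4. So Pb + (-4) = 2−, giving Pb = +2.
The complex ion is anionic, so lead takes the -ate form plumbate(II).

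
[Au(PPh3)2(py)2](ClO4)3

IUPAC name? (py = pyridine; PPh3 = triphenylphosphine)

The 3 perchlorate counter-ions carry a total charge of -3, so each complex ion is 3+.
Ligand charges: 2×pyridine (neutral), 2×triphenylphosphine (neutral); total 0. So Au + (0) = 3+, giving Au = +3.
Ligands are named alphabetically: pyridine before triphenylphosphine.

bis(pyridine)bis(triphenylphosphine)gold(III) perchlorate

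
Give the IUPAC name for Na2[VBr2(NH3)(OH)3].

The 2 sodium counter-ions carry a total charge of +2, so each complex ion is 2−.
Ligand charges: 2×bromo (-1 each), 1×ammine (neutral), 3×hydroxo (-1 each); total -5. So V + (-5) = 2−, giving V = +3.
Ligands are named alphabetically: ammine before bromo before hydroxo.
The complex ion is anionic, so vanadium takes the -ate form vanadate(III).

sodium amminedibromotrihydroxovanadate(III)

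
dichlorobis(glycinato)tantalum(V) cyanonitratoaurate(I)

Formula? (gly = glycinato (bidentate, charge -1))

Cation [Ta…]: ligand charges -4, Ta(V) ⇒ ion charge 1+.
Anion [Au…]: ligand charges -2, Au(I) ⇒ ion charge 1−.
One 1+ cation balances one 1− anion.

[TaCl2(gly)2][Au(CN)(NO3)]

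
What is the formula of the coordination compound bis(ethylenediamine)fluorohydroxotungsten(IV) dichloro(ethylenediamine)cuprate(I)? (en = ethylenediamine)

[W(en)2F(OH)][CuCl2(en)]2

Cation [W…]: ligand charges -2, W(IV) ⇒ ion charge 2+.
Anion [Cu…]: ligand charges -2, Cu(I) ⇒ ion charge 1−.
One 2+ cation requires 2 of the 1− anion.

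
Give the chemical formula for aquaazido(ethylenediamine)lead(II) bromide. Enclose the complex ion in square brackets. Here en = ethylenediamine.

[Pb(en)(H2O)(N3)]Br

Ligands: 1 ethylenediamine (en, neutral), 1 azido (N3, -1), 1 aqua (H2O, neutral). Ligand charge sum = -1.
Charge balance with bromide (-1) requires 1 complex ion per 1 bromide.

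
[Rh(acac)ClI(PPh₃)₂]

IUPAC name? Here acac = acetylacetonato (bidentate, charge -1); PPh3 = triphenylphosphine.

(acetylacetonato)chloroiodobis(triphenylphosphine)rhodium(III)

There is no counter-ion, so the complex is neutral overall.
Ligand charges: 1×acetylacetonato (-1 each), 2×triphenylphosphine (neutral), 1×chloro (-1 each), 1×iodo (-1 each); total -3. So Rh + (-3) = 0, giving Rh = +3.
Ligands are named alphabetically: acetylacetonato before chloro before iodo before triphenylphosphine.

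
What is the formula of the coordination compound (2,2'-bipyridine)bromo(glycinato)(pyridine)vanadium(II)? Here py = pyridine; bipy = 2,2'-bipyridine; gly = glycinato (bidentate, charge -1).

Ligands: 1 pyridine (py, neutral), 1 2,2'-bipyridine (bipy, neutral), 1 bromo (Br, -1), 1 glycinato (gly, -1). Ligand charge sum = -2.
With V in oxidation state +2, the complex ion is [V...].

[V(bipy)Br(gly)(py)]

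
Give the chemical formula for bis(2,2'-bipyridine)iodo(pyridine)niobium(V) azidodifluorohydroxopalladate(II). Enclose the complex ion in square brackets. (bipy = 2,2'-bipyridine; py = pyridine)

Cation [Nb…]: ligand charges -1, Nb(V) ⇒ ion charge 4+.
Anion [Pd…]: ligand charges -4, Pd(II) ⇒ ion charge 2−.
One 4+ cation requires 2 of the 2− anion.

[Nb(bipy)2I(py)][PdF2(N3)(OH)]2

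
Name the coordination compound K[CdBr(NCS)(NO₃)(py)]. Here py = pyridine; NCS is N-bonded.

potassium bromoisothiocyanatonitrato(pyridine)cadmate(II)

The 1 potassium counter-ion carries a total charge of +1, so each complex ion is 1−.
Ligand charges: 1×pyridine (neutral), 1×nitrato (-1 each), 1×bromo (-1 each), 1×isothiocyanato (-1 each); total -3. So Cd + (-3) = 1−, giving Cd = +2.
Ligands are named alphabetically: bromo before isothiocyanato before nitrato before pyridine.
The complex ion is anionic, so cadmium takes the -ate form cadmate(II).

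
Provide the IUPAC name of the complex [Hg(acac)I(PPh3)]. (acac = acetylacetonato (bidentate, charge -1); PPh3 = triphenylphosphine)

There is no counter-ion, so the complex is neutral overall.
Ligand charges: 1×acetylacetonato (-1 each), 1×triphenylphosphine (neutral), 1×iodo (-1 each); total -2. So Hg + (-2) = 0, giving Hg = +2.
Ligands are named alphabetically: acetylacetonato before iodo before triphenylphosphine.

(acetylacetonato)iodo(triphenylphosphine)mercury(II)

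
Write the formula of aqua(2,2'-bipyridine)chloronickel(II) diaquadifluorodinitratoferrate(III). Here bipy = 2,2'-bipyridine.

[Ni(bipy)Cl(H2O)][FeF2(H2O)2(NO3)2]

Cation [Ni…]: ligand charges -1, Ni(II) ⇒ ion charge 1+.
Anion [Fe…]: ligand charges -4, Fe(III) ⇒ ion charge 1−.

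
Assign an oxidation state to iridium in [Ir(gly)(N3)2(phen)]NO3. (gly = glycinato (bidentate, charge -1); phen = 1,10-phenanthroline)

+4

1 nitrate outside the brackets (-1 each) → the complex ion is 1+.
Ligand charges: 1×gly = -1; 1×phen neutral; 2×N3 = -2; sum -3.
Ir + (-3) = 1+ ⇒ Ir is +4.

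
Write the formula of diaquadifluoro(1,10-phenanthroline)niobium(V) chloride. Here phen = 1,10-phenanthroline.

Ligands: 2 aqua (H2O, neutral), 1 1,10-phenanthroline (phen, neutral), 2 fluoro (F, -1). Ligand charge sum = -2.
With Nb in oxidation state +5, the complex ion is [Nb...]^3+.
Charge balance with chloride (-1) requires 1 complex ion per 3 chloride.

[NbF2(H2O)2(phen)]Cl3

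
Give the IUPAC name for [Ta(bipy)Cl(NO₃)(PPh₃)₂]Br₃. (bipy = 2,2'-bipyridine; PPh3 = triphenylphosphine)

The 3 bromide counter-ions carry a total charge of -3, so each complex ion is 3+.
Ligand charges: 1×nitrato (-1 each), 1×2,2'-bipyridine (neutral), 2×triphenylphosphine (neutral), 1×chloro (-1 each); total -2. So Ta + (-2) = 3+, giving Ta = +5.
Ligands are named alphabetically: bipyridine before chloro before nitrato before triphenylphosphine.

(2,2'-bipyridine)chloronitratobis(triphenylphosphine)tantalum(V) bromide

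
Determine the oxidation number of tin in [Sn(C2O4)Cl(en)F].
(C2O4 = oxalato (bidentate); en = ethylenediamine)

No counter-ion: the bracketed complex is neutral.
Ligand charges: 1×C2O4 = -2; 1×en neutral; 1×Cl = -1; 1×F = -1; sum -4.
Sn + (-4) = 0 ⇒ Sn is +4.

+4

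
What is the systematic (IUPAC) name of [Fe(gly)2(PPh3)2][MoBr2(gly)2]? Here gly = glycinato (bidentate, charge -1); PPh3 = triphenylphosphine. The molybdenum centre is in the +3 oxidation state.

Both ions are complex: the cation is named first with the plain metal name, the anion second with the -ate form; each ion's ligands are alphabetised independently.
Mo is given as +3; the anion's ligand charges sum to -4, so the complex anion is 1−.
A 1:1 salt means the cation carries the equal and opposite charge, 1+.
Cation: ligand charges sum to -2; for the ion to be 1+, Fe = +3.

bis(glycinato)bis(triphenylphosphine)iron(III) dibromobis(glycinato)molybdate(III)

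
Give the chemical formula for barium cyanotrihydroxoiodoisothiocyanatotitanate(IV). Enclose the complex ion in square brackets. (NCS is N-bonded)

Ligands: 1 cyano (CN, -1), 1 isothiocyanato (NCS, -1), 1 iodo (I, -1), 3 hydroxo (OH, -1). Ligand charge sum = -6.
Charge balance with barium (+2) requires 1 complex ion per 1 barium.

Ba[Ti(CN)I(NCS)(OH)3]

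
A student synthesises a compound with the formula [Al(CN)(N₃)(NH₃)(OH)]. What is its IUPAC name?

ammineazidocyanohydroxoaluminium(III)

There is no counter-ion, so the complex is neutral overall.
Ligand charges: 1×ammine (neutral), 1×azido (-1 each), 1×hydroxo (-1 each), 1×cyano (-1 each); total -3. So Al + (-3) = 0, giving Al = +3.
Ligands are named alphabetically: ammine before azido before cyano before hydroxo.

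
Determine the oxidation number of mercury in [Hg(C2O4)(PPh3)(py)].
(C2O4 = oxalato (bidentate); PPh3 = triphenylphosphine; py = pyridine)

+2

No counter-ion: the bracketed complex is neutral.
Ligand charges: 1×C2O4 = -2; 1×PPh3 neutral; 1×py neutral; sum -2.
Hg + (-2) = 0 ⇒ Hg is +2.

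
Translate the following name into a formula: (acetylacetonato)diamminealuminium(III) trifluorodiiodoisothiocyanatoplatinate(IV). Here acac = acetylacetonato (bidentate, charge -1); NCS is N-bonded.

[Al(acac)(NH3)2][PtF3I2(NCS)]

Cation [Al…]: ligand charges -1, Al(III) ⇒ ion charge 2+.
Anion [Pt…]: ligand charges -6, Pt(IV) ⇒ ion charge 2−.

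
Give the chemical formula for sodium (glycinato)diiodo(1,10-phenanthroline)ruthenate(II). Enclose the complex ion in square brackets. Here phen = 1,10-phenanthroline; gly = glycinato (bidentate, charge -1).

Ligands: 2 iodo (I, -1), 1 1,10-phenanthroline (phen, neutral), 1 glycinato (gly, -1). Ligand charge sum = -3.
Charge balance with sodium (+1) requires 1 complex ion per 1 sodium.

Na[Ru(gly)I2(phen)]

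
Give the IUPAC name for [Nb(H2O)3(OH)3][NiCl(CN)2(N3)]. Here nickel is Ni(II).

Ni is given as +2; the anion's ligand charges sum to -4, so the complex anion is 2−.
A 1:1 salt means the cation carries the equal and opposite charge, 2+.
Cation: ligand charges sum to -3; for the ion to be 2+, Nb = +5.

triaquatrihydroxoniobium(V) azidochlorodicyanonickelate(II)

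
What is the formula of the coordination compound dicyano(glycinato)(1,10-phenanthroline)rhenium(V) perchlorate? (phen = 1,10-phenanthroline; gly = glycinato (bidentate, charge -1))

Ligands: 2 cyano (CN, -1), 1 1,10-phenanthroline (phen, neutral), 1 glycinato (gly, -1). Ligand charge sum = -3.
With Re in oxidation state +5, the complex ion is [Re...]^2+.
Charge balance with perchlorate (-1) requires 1 complex ion per 2 perchlorate.

[Re(CN)2(gly)(phen)](ClO4)2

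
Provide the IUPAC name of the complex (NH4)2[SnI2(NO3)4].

The 2 ammonium counter-ions carry a total charge of +2, so each complex ion is 2−.
Ligand charges: 4×nitrato (-1 each), 2×iodo (-1 each); total -6. So Sn + (-6) = 2−, giving Sn = +4.
The complex ion is anionic, so tin takes the -ate form stannate(IV).

ammonium diiodotetranitratostannate(IV)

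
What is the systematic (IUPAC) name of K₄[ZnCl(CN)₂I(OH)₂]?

potassium chlorodicyanodihydroxoiodozincate(II)

The 4 potassium counter-ions carry a total charge of +4, so each complex ion is 4−.
Ligand charges: 1×iodo (-1 each), 2×hydroxo (-1 each), 1×chloro (-1 each), 2×cyano (-1 each); total -6. So Zn + (-6) = 4−, giving Zn = +2.
Ligands are named alphabetically: chloro before cyano before hydroxo before iodo.
The complex ion is anionic, so zinc takes the -ate form zincate(II).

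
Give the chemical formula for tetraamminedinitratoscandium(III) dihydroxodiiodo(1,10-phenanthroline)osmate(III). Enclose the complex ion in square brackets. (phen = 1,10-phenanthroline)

Cation [Sc…]: ligand charges -2, Sc(III) ⇒ ion charge 1+.
Anion [Os…]: ligand charges -4, Os(III) ⇒ ion charge 1−.
One 1+ cation balances one 1− anion.

[Sc(NH3)4(NO3)2][OsI2(OH)2(phen)]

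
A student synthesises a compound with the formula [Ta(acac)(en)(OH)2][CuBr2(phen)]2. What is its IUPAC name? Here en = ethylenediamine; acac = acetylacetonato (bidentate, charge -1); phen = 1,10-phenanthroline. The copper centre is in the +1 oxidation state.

(acetylacetonato)(ethylenediamine)dihydroxotantalum(V) dibromo(1,10-phenanthroline)cuprate(I)

Cu is given as +1; the anion's ligand charges sum to -2, so the complex anion is 1−.
With 2 anions per cation, the cation must be 2×1 = 2+.
Cation: ligand charges sum to -3; for the ion to be 2+, Ta = +5.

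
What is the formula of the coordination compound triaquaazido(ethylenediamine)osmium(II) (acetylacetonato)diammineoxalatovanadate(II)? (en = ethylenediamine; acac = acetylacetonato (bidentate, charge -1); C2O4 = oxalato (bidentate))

[Os(en)(H2O)3(N3)][V(acac)(C2O4)(NH3)2]

Cation [Os…]: ligand charges -1, Os(II) ⇒ ion charge 1+.
Anion [V…]: ligand charges -3, V(II) ⇒ ion charge 1−.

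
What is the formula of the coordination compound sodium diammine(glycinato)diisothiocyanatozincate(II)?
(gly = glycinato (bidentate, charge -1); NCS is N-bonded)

Na[Zn(gly)(NCS)2(NH3)2]

Ligands: 1 glycinato (gly, -1), 2 isothiocyanato (NCS, -1), 2 ammine (NH3, neutral). Ligand charge sum = -3.
With Zn in oxidation state +2, the complex ion is [Zn...]^1−.
Charge balance with sodium (+1) requires 1 complex ion per 1 sodium.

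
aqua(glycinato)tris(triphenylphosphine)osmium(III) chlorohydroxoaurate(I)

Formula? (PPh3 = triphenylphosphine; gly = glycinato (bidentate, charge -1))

[Os(gly)(H2O)(PPh3)3][AuCl(OH)]2

Cation [Os…]: ligand charges -1, Os(III) ⇒ ion charge 2+.
Anion [Au…]: ligand charges -2, Au(I) ⇒ ion charge 1−.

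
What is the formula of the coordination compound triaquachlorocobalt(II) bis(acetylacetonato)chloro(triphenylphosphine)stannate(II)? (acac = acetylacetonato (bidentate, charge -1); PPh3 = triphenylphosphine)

[CoCl(H2O)3][Sn(acac)2Cl(PPh3)]

Cation [Co…]: ligand charges -1, Co(II) ⇒ ion charge 1+.
Anion [Sn…]: ligand charges -3, Sn(II) ⇒ ion charge 1−.
One 1+ cation balances one 1− anion.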